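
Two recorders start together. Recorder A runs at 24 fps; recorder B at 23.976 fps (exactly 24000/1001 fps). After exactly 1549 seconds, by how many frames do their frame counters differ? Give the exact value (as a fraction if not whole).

A emits 24 × 1549 = 37176 frames; B emits 24000/1001 × 1549 = 37176000/1001.
Difference = 37176/1001 frames (≈ 37.1389); B is behind A.

37176/1001 frames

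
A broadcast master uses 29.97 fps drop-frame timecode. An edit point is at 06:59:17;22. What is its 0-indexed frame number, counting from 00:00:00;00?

753976

As if non-drop at 30 labels/s: (6 × 3600 + 59 × 60 + 17) × 30 + 22 = 754732.
Minute boundaries passed: 419; those not divisible by 10: 419 − 41 = 378; dropped labels = 2 × 378 = 756.
Actual frame index = 754732 − 756 = 753976.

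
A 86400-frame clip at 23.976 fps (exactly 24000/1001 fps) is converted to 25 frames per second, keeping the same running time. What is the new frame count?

Target frames = source frames × (target rate / source rate) = 86400 × (25)/(24000/1001) = 86400 × 1001/960 = 90090.

90090 frames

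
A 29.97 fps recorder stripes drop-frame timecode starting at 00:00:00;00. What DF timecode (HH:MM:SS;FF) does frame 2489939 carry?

23:04:41;01

Ten DF minutes hold 17982 frames, so frame 2489939 lies in block 138 (frames 2481516–2499497) with 8423 frames into that block.
The block's first minute is 1800 frames and the rest 1798 each; 8423 frames reaches minute 4, so 138 × 18 + 4 × 2 = 2492 labels have been skipped so far.
Adding those back, label number 2489939 + 2492 = 2492431 at 30 labels/s is 83081 s + 1 f = 23 h 4 min 41 s frame 1, i.e. 23:04:41;01.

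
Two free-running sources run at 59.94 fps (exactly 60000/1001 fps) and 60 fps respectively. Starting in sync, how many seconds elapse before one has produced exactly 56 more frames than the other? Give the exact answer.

14014/15 seconds

The gap grows by |60 − 60000/1001| = 60/1001 frames per second.
Time for a 56-frame gap: 56 ÷ (60/1001) = 14014/15 s.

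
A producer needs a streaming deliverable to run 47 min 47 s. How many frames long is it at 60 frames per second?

172020 frames

47 min 47 s = 2867 s.
Frames = 2867 × 60 = 172020.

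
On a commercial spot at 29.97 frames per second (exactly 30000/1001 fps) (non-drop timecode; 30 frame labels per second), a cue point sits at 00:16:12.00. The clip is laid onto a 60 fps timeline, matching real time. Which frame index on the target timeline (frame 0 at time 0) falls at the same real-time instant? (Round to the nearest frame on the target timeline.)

frame 58378

Source frame index: (0×3600 + 16×60 + 12) × 30 + 0 = 29160.
Real time: 29160 / (30000/1001) = 243243/250 s.
Target frame: (243243/250) × (60) = 1459458/25 ≈ 58378.320 → 58378.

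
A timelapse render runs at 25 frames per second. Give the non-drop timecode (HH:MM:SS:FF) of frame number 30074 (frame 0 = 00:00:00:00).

00:20:02:24

30074 ÷ 25 = 1202 full seconds, remainder 24 frames.
1202 s = 0 h 20 min 2 s.
Timecode: 00:20:02:24.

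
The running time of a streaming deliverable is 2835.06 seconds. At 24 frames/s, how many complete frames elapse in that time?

Frames = 2835.06 × 24 = 1701036/25 ≈ 68041.4400.
Complete frames: 68041.

68041 frames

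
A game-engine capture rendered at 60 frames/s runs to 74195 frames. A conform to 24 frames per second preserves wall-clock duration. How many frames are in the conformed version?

29678 frames

Target frames = source frames × (target rate / source rate) = 74195 × (24)/(60) = 74195 × 2/5 = 29678.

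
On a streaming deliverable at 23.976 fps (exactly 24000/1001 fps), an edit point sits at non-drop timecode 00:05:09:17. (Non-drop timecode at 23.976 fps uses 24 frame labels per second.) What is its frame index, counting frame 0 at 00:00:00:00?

Total seconds to the label: (0 × 3600 + 5 × 60 + 9) = 309.
Frame index = 309 × 24 + 17 = 7433.

7433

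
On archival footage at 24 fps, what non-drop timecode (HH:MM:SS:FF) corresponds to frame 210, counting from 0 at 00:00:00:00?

00:00:08:18

210 ÷ 24 = 8 full seconds, remainder 18 frames.
8 s = 0 h 0 min 8 s.
Timecode: 00:00:08:18.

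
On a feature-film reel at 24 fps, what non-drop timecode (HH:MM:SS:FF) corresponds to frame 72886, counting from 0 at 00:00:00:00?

00:50:36:22

72886 ÷ 24 = 3036 full seconds, remainder 22 frames.
3036 s = 0 h 50 min 36 s.
Timecode: 00:50:36:22.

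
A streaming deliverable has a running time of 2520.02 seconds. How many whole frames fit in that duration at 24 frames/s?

Frames = 2520.02 × 24 = 1512012/25 ≈ 60480.4800.
Complete frames: 60480.

60480 frames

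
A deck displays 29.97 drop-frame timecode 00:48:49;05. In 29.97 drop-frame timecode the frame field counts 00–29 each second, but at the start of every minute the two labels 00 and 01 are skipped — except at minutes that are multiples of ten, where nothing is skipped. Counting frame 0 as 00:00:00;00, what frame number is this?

Complete 10-minute blocks: 4, each 17982 frames → 71928.
Remaining 8 whole minutes in the current block: 1800 + 7 × 1798 = 14386 frames.
Within the current minute: 49 × 30 + 5 − 2 = 1473 (labels ;00/;01 skipped at this minute). Total = 71928 + 14386 + 1473 = 87787.

87787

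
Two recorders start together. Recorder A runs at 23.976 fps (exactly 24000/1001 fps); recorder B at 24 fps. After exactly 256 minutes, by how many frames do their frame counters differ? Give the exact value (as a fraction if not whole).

368640/1001 frames

256 min = 15360 s.
A emits 24000/1001 × 15360 = 368640000/1001 frames; B emits 24 × 15360 = 368640.
Difference = 368640/1001 frames (≈ 368.2717); B is ahead of A.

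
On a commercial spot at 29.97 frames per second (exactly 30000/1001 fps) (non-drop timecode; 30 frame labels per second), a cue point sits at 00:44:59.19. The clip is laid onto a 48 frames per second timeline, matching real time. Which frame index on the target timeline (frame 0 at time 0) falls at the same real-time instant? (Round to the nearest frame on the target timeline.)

frame 129712

Source frame index: (0×3600 + 44×60 + 59) × 30 + 19 = 80989.
Real time: 80989 / (30000/1001) = 81069989/30000 s.
Target frame: (81069989/30000) × (48) = 81069989/625 ≈ 129711.982 → 129712.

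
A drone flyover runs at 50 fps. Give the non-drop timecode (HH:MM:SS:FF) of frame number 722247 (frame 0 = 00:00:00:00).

722247 ÷ 50 = 14444 full seconds, remainder 47 frames.
14444 s = 4 h 0 min 44 s.
Timecode: 04:00:44:47.

04:00:44:47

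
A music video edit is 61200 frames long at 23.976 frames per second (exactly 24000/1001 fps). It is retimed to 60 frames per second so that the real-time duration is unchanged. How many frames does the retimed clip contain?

153153 frames

Target frames = source frames × (target rate / source rate) = 61200 × (60)/(24000/1001) = 61200 × 1001/400 = 153153.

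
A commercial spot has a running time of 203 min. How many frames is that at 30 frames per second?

203 min = 12180 s.
Frames = 12180 × 30 = 365400.

365400 frames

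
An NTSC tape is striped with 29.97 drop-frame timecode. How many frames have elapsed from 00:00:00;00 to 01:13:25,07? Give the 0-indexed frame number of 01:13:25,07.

As if non-drop at 30 labels/s: (1 × 3600 + 13 × 60 + 25) × 30 + 7 = 132157.
Minute boundaries passed: 73; those not divisible by 10: 73 − 7 = 66; dropped labels = 2 × 66 = 132.
Actual frame index = 132157 − 132 = 132025.

132025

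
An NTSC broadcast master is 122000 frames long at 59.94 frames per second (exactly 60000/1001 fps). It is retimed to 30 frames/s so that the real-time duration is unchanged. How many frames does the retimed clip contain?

Target frames = source frames × (target rate / source rate) = 122000 × (30)/(60000/1001) = 122000 × 1001/2000 = 61061.

61061 frames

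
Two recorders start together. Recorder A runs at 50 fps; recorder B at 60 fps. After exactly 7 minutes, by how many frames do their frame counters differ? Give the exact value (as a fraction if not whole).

4200 frames

7 min = 420 s.
A emits 50 × 420 = 21000 frames; B emits 60 × 420 = 25200.
Difference = 4200 frames; B is ahead of A.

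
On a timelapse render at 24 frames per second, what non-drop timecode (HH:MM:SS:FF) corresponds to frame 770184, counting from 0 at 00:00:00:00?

770184 ÷ 24 = 32091 full seconds, remainder 0 frames.
32091 s = 8 h 54 min 51 s.
Timecode: 08:54:51:00.

08:54:51:00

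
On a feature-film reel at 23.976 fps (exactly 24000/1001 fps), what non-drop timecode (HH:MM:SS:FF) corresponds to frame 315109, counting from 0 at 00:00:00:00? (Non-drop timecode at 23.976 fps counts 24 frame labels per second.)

315109 ÷ 24 = 13129 full seconds, remainder 13 frames.
13129 s = 3 h 38 min 49 s.
Timecode: 03:38:49:13.

03:38:49:13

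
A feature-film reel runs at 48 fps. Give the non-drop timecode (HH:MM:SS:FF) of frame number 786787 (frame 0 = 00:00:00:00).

04:33:11:19

786787 ÷ 48 = 16391 full seconds, remainder 19 frames.
16391 s = 4 h 33 min 11 s.
Timecode: 04:33:11:19.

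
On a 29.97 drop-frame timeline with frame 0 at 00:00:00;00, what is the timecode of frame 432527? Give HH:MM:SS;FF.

04:00:31;29

Each 10-minute DF block holds 10 × 60 × 30 − 9 × 2 = 17982 frames. 432527 ÷ 17982 → 24 full blocks, remainder 959.
Within the partial block the first minute is 1800 frames and each further minute 1798, so 0 further minute boundaries passed. Total skipped labels = 18 × 24 + 2 × 0 = 432.
Non-drop label index = 432527 + 432 = 432959; at 30 labels/s that is 04:00:31:29, i.e. DF 04:00:31;29.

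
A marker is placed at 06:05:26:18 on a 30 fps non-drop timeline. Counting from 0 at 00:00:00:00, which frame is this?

Total seconds to the label: (6 × 3600 + 5 × 60 + 26) = 21926.
Frame index = 21926 × 30 + 18 = 657798.

657798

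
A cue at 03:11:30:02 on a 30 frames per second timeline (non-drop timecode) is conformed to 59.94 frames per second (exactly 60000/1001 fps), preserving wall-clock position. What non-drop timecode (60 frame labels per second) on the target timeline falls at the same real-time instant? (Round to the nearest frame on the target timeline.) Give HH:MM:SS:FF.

Source frame index: (3×3600 + 11×60 + 30) × 30 + 2 = 344702.
Real time: 344702 / (30) = 172351/15 s.
Target frame: (172351/15) × (60000/1001) = 689404000/1001 ≈ 688715.285 → 688715.
At 60 labels/s: frame 688715 → 03:11:18:35.

03:11:18:35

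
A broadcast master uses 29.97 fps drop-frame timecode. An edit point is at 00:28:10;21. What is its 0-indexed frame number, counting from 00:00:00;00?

Complete 10-minute blocks: 2, each 17982 frames → 35964.
Remaining 8 whole minutes in the current block: 1800 + 7 × 1798 = 14386 frames.
Within the current minute: 10 × 30 + 21 − 2 = 319 (labels ;00/;01 skipped at this minute). Total = 35964 + 14386 + 319 = 50669.

50669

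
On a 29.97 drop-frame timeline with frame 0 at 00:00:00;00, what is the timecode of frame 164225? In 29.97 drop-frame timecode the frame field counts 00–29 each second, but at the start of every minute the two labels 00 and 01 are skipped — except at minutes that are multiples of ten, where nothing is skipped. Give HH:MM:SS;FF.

Each 10-minute DF block holds 10 × 60 × 30 − 9 × 2 = 17982 frames. 164225 ÷ 17982 → 9 full blocks, remainder 2387.
Within the partial block the first minute is 1800 frames and each further minute 1798, so 1 further minute boundary passed. Total skipped labels = 18 × 9 + 2 × 1 = 164.
Non-drop label index = 164225 + 164 = 164389; at 30 labels/s that is 01:31:19:19, i.e. DF 01:31:19;19.

01:31:19;19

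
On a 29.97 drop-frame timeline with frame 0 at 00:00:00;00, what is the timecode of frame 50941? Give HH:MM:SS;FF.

Ten DF minutes hold 17982 frames, so frame 50941 lies in block 2 (frames 35964–53945) with 14977 frames into that block.
The block's first minute is 1800 frames and the rest 1798 each; 14977 frames reaches minute 8, so 2 × 18 + 8 × 2 = 52 labels have been skipped so far.
Adding those back, label number 50941 + 52 = 50993 at 30 labels/s is 1699 s + 23 f = 0 h 28 min 19 s frame 23, i.e. 00:28:19;23.

00:28:19;23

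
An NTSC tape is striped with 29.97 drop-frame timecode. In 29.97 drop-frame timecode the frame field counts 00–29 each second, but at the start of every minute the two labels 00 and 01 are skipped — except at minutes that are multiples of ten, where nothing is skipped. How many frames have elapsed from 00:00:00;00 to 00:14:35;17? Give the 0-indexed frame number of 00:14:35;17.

Complete 10-minute blocks: 1, each 17982 frames → 17982.
Remaining 4 whole minutes in the current block: 1800 + 3 × 1798 = 7194 frames.
Within the current minute: 35 × 30 + 17 − 2 = 1065 (labels ;00/;01 skipped at this minute). Total = 17982 + 7194 + 1065 = 26241.

26241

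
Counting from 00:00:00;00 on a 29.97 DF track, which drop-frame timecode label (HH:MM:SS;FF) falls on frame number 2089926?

Each 10-minute DF block holds 10 × 60 × 30 − 9 × 2 = 17982 frames. 2089926 ÷ 17982 → 116 full blocks, remainder 4014.
Within the partial block the first minute is 1800 frames and each further minute 1798, so 2 further minute boundaries passed. Total skipped labels = 18 × 116 + 2 × 2 = 2092.
Non-drop label index = 2089926 + 2092 = 2092018; at 30 labels/s that is 19:22:13:28, i.e. DF 19:22:13;28.

19:22:13;28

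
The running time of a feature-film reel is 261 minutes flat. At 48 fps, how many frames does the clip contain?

261 min = 15660 s.
Frames = 15660 × 48 = 751680.

751680 frames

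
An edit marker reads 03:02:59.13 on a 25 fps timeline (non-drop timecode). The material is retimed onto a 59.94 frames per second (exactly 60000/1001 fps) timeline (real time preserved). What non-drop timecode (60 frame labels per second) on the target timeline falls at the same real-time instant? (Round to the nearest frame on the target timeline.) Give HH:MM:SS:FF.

Source frame index: (3×3600 + 2×60 + 59) × 25 + 13 = 274488.
Real time: 274488 / (25) = 274488/25 s.
Target frame: (274488/25) × (60000/1001) = 658771200/1001 ≈ 658113.087 → 658113.
At 60 labels/s: frame 658113 → 03:02:48:33.

03:02:48:33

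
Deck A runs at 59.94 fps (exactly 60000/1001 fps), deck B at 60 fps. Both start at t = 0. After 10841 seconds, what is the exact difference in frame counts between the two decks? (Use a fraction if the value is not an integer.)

650460/1001 frames

A emits 60000/1001 × 10841 = 650460000/1001 frames; B emits 60 × 10841 = 650460.
Difference = 650460/1001 frames (≈ 649.8102); B is ahead of A.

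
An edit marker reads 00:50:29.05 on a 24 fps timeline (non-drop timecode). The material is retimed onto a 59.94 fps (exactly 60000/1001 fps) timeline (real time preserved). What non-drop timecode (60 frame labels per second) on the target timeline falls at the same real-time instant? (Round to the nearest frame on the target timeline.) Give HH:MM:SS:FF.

Source frame index: (0×3600 + 50×60 + 29) × 24 + 5 = 72701.
Real time: 72701 / (24) = 72701/24 s.
Target frame: (72701/24) × (60000/1001) = 181752500/1001 ≈ 181570.929 → 181571.
At 60 labels/s: frame 181571 → 00:50:26:11.

00:50:26:11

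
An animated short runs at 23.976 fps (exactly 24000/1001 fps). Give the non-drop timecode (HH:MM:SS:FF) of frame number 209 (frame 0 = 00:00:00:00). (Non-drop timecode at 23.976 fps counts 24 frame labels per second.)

00:00:08:17

209 ÷ 24 = 8 full seconds, remainder 17 frames.
8 s = 0 h 0 min 8 s.
Timecode: 00:00:08:17.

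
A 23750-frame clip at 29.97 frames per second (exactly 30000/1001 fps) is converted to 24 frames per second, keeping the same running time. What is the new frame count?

Target frames = source frames × (target rate / source rate) = 23750 × (24)/(30000/1001) = 23750 × 1001/1250 = 19019.

19019 frames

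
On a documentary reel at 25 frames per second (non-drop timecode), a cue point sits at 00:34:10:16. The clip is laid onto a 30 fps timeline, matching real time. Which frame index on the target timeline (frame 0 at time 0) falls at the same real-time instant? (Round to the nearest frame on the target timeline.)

Source frame index: (0×3600 + 34×60 + 10) × 25 + 16 = 51266.
Real time: 51266 / (25) = 51266/25 s.
Target frame: (51266/25) × (30) = 307596/5 ≈ 61519.200 → 61519.

frame 61519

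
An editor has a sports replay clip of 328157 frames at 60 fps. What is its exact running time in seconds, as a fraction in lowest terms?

328157/60 seconds

Running time = 328157 ÷ (60) = 328157 × 1/60 = 328157/60 s.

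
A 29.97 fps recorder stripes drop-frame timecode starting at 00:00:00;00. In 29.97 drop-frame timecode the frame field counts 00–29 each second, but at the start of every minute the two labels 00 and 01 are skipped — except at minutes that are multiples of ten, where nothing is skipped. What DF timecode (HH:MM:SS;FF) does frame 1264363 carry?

11:43:07;19

Each 10-minute DF block holds 10 × 60 × 30 − 9 × 2 = 17982 frames. 1264363 ÷ 17982 → 70 full blocks, remainder 5623.
Within the partial block the first minute is 1800 frames and each further minute 1798, so 3 further minute boundaries passed. Total skipped labels = 18 × 70 + 2 × 3 = 1266.
Non-drop label index = 1264363 + 1266 = 1265629; at 30 labels/s that is 11:43:07:19, i.e. DF 11:43:07;19.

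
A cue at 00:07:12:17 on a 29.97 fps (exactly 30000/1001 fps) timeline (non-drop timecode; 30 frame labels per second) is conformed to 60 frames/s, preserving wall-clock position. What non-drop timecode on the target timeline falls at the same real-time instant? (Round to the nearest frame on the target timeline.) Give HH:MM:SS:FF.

Source frame index: (0×3600 + 7×60 + 12) × 30 + 17 = 12977.
Real time: 12977 / (30000/1001) = 12989977/30000 s.
Target frame: (12989977/30000) × (60) = 12989977/500 ≈ 25979.954 → 25980.
At 60 labels/s: frame 25980 → 00:07:13:00.

00:07:13:00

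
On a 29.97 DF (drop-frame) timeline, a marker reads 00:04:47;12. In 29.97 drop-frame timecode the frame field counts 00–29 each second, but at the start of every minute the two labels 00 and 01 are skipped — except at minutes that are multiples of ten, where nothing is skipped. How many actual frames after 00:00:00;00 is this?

8614

As if non-drop at 30 labels/s: (0 × 3600 + 4 × 60 + 47) × 30 + 12 = 8622.
Minute boundaries passed: 4; those not divisible by 10: 4 − 0 = 4; dropped labels = 2 × 4 = 8.
Actual frame index = 8622 − 8 = 8614.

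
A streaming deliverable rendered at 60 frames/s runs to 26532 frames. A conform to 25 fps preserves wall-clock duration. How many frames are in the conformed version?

11055 frames

Target frames = source frames × (target rate / source rate) = 26532 × (25)/(60) = 26532 × 5/12 = 11055.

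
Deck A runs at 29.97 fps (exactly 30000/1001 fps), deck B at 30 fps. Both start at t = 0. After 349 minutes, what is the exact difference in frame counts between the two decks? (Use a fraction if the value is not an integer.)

628200/1001 frames

349 min = 20940 s.
A emits 30000/1001 × 20940 = 628200000/1001 frames; B emits 30 × 20940 = 628200.
Difference = 628200/1001 frames (≈ 627.5724); B is ahead of A.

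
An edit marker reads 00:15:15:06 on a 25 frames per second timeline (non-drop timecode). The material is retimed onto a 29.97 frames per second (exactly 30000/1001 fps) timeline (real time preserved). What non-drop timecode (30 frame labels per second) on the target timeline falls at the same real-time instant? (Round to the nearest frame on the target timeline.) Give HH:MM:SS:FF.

Source frame index: (0×3600 + 15×60 + 15) × 25 + 6 = 22881.
Real time: 22881 / (25) = 22881/25 s.
Target frame: (22881/25) × (30000/1001) = 27457200/1001 ≈ 27429.770 → 27430.
At 30 labels/s: frame 27430 → 00:15:14:10.

00:15:14:10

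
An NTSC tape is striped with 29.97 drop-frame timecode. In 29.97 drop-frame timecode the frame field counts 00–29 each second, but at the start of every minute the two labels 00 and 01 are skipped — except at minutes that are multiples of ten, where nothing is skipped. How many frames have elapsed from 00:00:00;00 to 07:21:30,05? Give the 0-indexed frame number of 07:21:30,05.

793911

As if non-drop at 30 labels/s: (7 × 3600 + 21 × 60 + 30) × 30 + 5 = 794705.
Minute boundaries passed: 441; those not divisible by 10: 441 − 44 = 397; dropped labels = 2 × 397 = 794.
Actual frame index = 794705 − 794 = 793911.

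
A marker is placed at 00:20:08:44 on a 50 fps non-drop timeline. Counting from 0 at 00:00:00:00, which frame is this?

60444

Total seconds to the label: (0 × 3600 + 20 × 60 + 8) = 1208.
Frame index = 1208 × 50 + 44 = 60444.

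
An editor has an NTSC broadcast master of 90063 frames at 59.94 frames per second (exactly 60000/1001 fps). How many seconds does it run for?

1502.55105 seconds

Running time = 90063 / (60000/1001) = 1502.55105 s.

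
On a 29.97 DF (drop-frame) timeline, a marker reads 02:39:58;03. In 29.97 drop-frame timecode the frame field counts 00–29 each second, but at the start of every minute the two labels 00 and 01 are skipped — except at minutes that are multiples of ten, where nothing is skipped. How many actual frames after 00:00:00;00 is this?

287655

Complete 10-minute blocks: 15, each 17982 frames → 269730.
Remaining 9 whole minutes in the current block: 1800 + 8 × 1798 = 16184 frames.
Within the current minute: 58 × 30 + 3 − 2 = 1741 (labels ;00/;01 skipped at this minute). Total = 269730 + 16184 + 1741 = 287655.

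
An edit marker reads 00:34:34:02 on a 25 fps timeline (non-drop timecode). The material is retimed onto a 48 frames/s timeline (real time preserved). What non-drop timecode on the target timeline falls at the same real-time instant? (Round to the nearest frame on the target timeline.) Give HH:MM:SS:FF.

00:34:34:04

Source frame index: (0×3600 + 34×60 + 34) × 25 + 2 = 51852.
Real time: 51852 / (25) = 51852/25 s.
Target frame: (51852/25) × (48) = 2488896/25 ≈ 99555.840 → 99556.
At 48 labels/s: frame 99556 → 00:34:34:04.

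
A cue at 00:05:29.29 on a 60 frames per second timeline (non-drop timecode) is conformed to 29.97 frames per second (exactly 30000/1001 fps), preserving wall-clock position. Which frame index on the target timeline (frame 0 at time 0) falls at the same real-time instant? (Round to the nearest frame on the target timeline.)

frame 9875

Source frame index: (0×3600 + 5×60 + 29) × 60 + 29 = 19769.
Real time: 19769 / (60) = 19769/60 s.
Target frame: (19769/60) × (30000/1001) = 9884500/1001 ≈ 9874.625 → 9875.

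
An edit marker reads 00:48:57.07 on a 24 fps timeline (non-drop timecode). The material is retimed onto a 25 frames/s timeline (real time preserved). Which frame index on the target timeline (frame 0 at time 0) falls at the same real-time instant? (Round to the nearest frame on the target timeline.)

Source frame index: (0×3600 + 48×60 + 57) × 24 + 7 = 70495.
Real time: 70495 / (24) = 70495/24 s.
Target frame: (70495/24) × (25) = 1762375/24 ≈ 73432.292 → 73432.

frame 73432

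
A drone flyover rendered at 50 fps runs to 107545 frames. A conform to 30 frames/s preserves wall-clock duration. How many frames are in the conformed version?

Target frames = source frames × (target rate / source rate) = 107545 × (30)/(50) = 107545 × 3/5 = 64527.

64527 frames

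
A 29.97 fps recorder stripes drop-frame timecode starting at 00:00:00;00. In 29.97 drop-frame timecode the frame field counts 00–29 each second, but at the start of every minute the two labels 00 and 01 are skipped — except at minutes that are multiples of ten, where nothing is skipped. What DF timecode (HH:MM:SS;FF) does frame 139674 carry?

Each 10-minute DF block holds 10 × 60 × 30 − 9 × 2 = 17982 frames. 139674 ÷ 17982 → 7 full blocks, remainder 13800.
Within the partial block the first minute is 1800 frames and each further minute 1798, so 7 further minute boundaries passed. Total skipped labels = 18 × 7 + 2 × 7 = 140.
Non-drop label index = 139674 + 140 = 139814; at 30 labels/s that is 01:17:40:14, i.e. DF 01:17:40;14.

01:17:40;14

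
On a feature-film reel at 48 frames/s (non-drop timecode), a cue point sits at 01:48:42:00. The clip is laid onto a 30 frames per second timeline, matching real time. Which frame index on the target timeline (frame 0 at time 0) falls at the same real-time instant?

frame 195660

Source frame index: (1×3600 + 48×60 + 42) × 48 + 0 = 313056.
Real time: 313056 / (48) = 6522 s.
Target frame: (6522) × (30) = 195660.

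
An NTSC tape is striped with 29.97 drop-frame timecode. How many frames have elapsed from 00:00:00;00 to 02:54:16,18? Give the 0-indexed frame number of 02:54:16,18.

Complete 10-minute blocks: 17, each 17982 frames → 305694.
Remaining 4 whole minutes in the current block: 1800 + 3 × 1798 = 7194 frames.
Within the current minute: 16 × 30 + 18 − 2 = 496 (labels ;00/;01 skipped at this minute). Total = 305694 + 7194 + 496 = 313384.

313384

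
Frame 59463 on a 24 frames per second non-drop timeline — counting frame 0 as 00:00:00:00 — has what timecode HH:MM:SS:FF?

00:41:17:15

59463 ÷ 24 = 2477 full seconds, remainder 15 frames.
2477 s = 0 h 41 min 17 s.
Timecode: 00:41:17:15.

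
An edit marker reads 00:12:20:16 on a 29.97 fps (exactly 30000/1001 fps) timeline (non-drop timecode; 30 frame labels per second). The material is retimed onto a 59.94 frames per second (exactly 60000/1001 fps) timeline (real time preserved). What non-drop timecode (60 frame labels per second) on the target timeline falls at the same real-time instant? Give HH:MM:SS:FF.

Source frame index: (0×3600 + 12×60 + 20) × 30 + 16 = 22216.
Real time: 22216 / (30000/1001) = 2779777/3750 s.
Target frame: (2779777/3750) × (60000/1001) = 44432.
At 60 labels/s: frame 44432 → 00:12:20:32.

00:12:20:32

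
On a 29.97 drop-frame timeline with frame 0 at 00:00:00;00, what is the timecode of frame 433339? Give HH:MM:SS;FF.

04:00:59;01

Ten DF minutes hold 17982 frames, so frame 433339 lies in block 24 (frames 431568–449549) with 1771 frames into that block.
The block's first minute is 1800 frames and the rest 1798 each; 1771 frames reaches minute 0, so 24 × 18 + 0 × 2 = 432 labels have been skipped so far.
Adding those back, label number 433339 + 432 = 433771 at 30 labels/s is 14459 s + 1 f = 4 h 0 min 59 s frame 1, i.e. 04:00:59;01.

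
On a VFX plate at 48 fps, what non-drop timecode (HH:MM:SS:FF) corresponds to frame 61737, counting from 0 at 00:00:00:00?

61737 ÷ 48 = 1286 full seconds, remainder 9 frames.
1286 s = 0 h 21 min 26 s.
Timecode: 00:21:26:09.

00:21:26:09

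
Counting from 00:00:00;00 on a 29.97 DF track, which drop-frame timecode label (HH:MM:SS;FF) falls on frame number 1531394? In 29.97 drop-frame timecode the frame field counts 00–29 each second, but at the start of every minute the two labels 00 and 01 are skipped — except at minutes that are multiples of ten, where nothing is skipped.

Ten DF minutes hold 17982 frames, so frame 1531394 lies in block 85 (frames 1528470–1546451) with 2924 frames into that block.
The block's first minute is 1800 frames and the rest 1798 each; 2924 frames reaches minute 1, so 85 × 18 + 1 × 2 = 1532 labels have been skipped so far.
Adding those back, label number 1531394 + 1532 = 1532926 at 30 labels/s is 51097 s + 16 f = 14 h 11 min 37 s frame 16, i.e. 14:11:37;16.

14:11:37;16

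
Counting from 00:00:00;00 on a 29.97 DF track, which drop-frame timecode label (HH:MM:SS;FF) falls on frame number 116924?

01:05:01;12

Each 10-minute DF block holds 10 × 60 × 30 − 9 × 2 = 17982 frames. 116924 ÷ 17982 → 6 full blocks, remainder 9032.
Within the partial block the first minute is 1800 frames and each further minute 1798, so 5 further minute boundaries passed. Total skipped labels = 18 × 6 + 2 × 5 = 118.
Non-drop label index = 116924 + 118 = 117042; at 30 labels/s that is 01:05:01:12, i.e. DF 01:05:01;12.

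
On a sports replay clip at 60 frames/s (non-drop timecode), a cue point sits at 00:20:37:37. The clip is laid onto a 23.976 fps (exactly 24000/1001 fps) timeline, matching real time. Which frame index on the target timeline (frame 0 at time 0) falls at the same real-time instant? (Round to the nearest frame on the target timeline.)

Source frame index: (0×3600 + 20×60 + 37) × 60 + 37 = 74257.
Real time: 74257 / (60) = 74257/60 s.
Target frame: (74257/60) × (24000/1001) = 29702800/1001 ≈ 29673.127 → 29673.

frame 29673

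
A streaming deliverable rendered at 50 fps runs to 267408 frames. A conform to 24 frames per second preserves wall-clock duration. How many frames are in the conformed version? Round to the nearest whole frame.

128356 frames

Frames at target rate = 267408 × (24) / (50) = 3208896/25 ≈ 128355.840.
Nearest whole frame: 128356.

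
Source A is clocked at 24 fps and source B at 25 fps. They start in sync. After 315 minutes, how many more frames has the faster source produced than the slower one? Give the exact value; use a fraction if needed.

18900 frames

315 min = 18900 s.
A emits 24 × 18900 = 453600 frames; B emits 25 × 18900 = 472500.
Difference = 18900 frames; B is ahead of A.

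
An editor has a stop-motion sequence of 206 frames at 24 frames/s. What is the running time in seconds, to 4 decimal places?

Running time = 206 × 1/24 = 103/12 s ≈ 8.5833 s.

8.5833 seconds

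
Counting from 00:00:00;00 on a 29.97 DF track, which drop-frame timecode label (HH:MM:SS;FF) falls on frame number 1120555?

10:23:09;07

Ten DF minutes hold 17982 frames, so frame 1120555 lies in block 62 (frames 1114884–1132865) with 5671 frames into that block.
The block's first minute is 1800 frames and the rest 1798 each; 5671 frames reaches minute 3, so 62 × 18 + 3 × 2 = 1122 labels have been skipped so far.
Adding those back, label number 1120555 + 1122 = 1121677 at 30 labels/s is 37389 s + 7 f = 10 h 23 min 9 s frame 7, i.e. 10:23:09;07.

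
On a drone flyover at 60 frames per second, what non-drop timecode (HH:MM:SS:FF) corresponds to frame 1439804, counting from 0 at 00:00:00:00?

06:39:56:44

1439804 ÷ 60 = 23996 full seconds, remainder 44 frames.
23996 s = 6 h 39 min 56 s.
Timecode: 06:39:56:44.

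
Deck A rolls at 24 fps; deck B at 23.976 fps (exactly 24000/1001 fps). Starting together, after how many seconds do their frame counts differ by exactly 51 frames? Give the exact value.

The gap grows by |24000/1001 − 24| = 24/1001 frames per second.
Time for a 51-frame gap: 51 ÷ (24/1001) = 2127.125 s.

2127.125 seconds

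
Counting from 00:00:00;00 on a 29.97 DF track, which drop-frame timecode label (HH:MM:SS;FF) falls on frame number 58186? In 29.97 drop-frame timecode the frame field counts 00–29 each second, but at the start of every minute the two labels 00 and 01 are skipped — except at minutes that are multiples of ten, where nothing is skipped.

00:32:21;14

Ten DF minutes hold 17982 frames, so frame 58186 lies in block 3 (frames 53946–71927) with 4240 frames into that block.
The block's first minute is 1800 frames and the rest 1798 each; 4240 frames reaches minute 2, so 3 × 18 + 2 × 2 = 58 labels have been skipped so far.
Adding those back, label number 58186 + 58 = 58244 at 30 labels/s is 1941 s + 14 f = 0 h 32 min 21 s frame 14, i.e. 00:32:21;14.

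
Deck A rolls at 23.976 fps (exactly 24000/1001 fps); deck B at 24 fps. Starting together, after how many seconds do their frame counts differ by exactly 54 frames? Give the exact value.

2252.25 seconds

The gap grows by |24 − 24000/1001| = 24/1001 frames per second.
Time for a 54-frame gap: 54 ÷ (24/1001) = 2252.25 s.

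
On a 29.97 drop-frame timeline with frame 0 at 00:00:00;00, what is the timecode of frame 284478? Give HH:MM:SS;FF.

02:38:12;04

Each 10-minute DF block holds 10 × 60 × 30 − 9 × 2 = 17982 frames. 284478 ÷ 17982 → 15 full blocks, remainder 14748.
Within the partial block the first minute is 1800 frames and each further minute 1798, so 8 further minute boundaries passed. Total skipped labels = 18 × 15 + 2 × 8 = 286.
Non-drop label index = 284478 + 286 = 284764; at 30 labels/s that is 02:38:12:04, i.e. DF 02:38:12;04.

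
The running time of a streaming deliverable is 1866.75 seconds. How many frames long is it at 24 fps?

Frames = 1866.75 × 24 = 44802.

44802 frames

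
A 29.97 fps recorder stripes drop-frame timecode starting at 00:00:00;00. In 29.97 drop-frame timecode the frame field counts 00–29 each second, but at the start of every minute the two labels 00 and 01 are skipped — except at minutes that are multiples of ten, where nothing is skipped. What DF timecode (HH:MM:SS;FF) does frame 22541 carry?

00:12:32;03

Ten DF minutes hold 17982 frames, so frame 22541 lies in block 1 (frames 17982–35963) with 4559 frames into that block.
The block's first minute is 1800 frames and the rest 1798 each; 4559 frames reaches minute 2, so 1 × 18 + 2 × 2 = 22 labels have been skipped so far.
Adding those back, label number 22541 + 22 = 22563 at 30 labels/s is 752 s + 3 f = 0 h 12 min 32 s frame 3, i.e. 00:12:32;03.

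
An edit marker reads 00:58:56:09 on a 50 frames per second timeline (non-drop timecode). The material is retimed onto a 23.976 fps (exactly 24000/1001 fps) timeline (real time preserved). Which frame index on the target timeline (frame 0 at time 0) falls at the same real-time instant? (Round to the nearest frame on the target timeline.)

frame 84784

Source frame index: (0×3600 + 58×60 + 56) × 50 + 9 = 176809.
Real time: 176809 / (50) = 176809/50 s.
Target frame: (176809/50) × (24000/1001) = 84868320/1001 ≈ 84783.536 → 84784.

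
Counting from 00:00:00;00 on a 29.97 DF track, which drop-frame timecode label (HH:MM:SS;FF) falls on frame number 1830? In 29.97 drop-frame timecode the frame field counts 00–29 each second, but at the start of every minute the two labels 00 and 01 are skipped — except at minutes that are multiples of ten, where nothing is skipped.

Ten DF minutes hold 17982 frames, so frame 1830 lies in block 0 (frames 0–17981) with 1830 frames into that block.
The block's first minute is 1800 frames and the rest 1798 each; 1830 frames reaches minute 1, so 0 × 18 + 1 × 2 = 2 labels have been skipped so far.
Adding those back, label number 1830 + 2 = 1832 at 30 labels/s is 61 s + 2 f = 0 h 1 min 1 s frame 2, i.e. 00:01:01;02.

00:01:01;02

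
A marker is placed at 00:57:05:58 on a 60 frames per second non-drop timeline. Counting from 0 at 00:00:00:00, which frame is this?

205558

Total seconds to the label: (0 × 3600 + 57 × 60 + 5) = 3425.
Frame index = 3425 × 60 + 58 = 205558.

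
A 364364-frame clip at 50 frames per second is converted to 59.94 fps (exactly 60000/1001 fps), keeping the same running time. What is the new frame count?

Target frames = source frames × (target rate / source rate) = 364364 × (60000/1001)/(50) = 364364 × 1200/1001 = 436800.

436800 frames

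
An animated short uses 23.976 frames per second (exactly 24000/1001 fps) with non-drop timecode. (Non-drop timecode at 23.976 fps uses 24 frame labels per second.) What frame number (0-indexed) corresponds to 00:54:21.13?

frame 78277

Total seconds to the label: (0 × 3600 + 54 × 60 + 21) = 3261.
Frame index = 3261 × 24 + 13 = 78277.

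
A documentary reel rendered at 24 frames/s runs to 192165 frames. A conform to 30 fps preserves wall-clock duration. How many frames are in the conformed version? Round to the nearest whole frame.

240206 frames

Frames at target rate = 192165 × (30) / (24) = 960825/4 ≈ 240206.250.
Nearest whole frame: 240206.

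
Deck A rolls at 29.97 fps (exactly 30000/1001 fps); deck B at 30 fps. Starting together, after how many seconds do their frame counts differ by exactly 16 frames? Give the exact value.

The gap grows by |30 − 30000/1001| = 30/1001 frames per second.
Time for a 16-frame gap: 16 ÷ (30/1001) = 8008/15 s.

8008/15 seconds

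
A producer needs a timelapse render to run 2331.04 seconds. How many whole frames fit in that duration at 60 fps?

Frames = 2331.04 × 60 = 699312/5 ≈ 139862.4000.
Complete frames: 139862.

139862 frames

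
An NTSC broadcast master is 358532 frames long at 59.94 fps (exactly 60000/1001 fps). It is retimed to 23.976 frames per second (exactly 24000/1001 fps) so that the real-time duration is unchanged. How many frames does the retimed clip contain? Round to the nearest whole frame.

Frames at target rate = 358532 × (24000/1001) / (60000/1001) = 717064/5 ≈ 143412.800.
Nearest whole frame: 143413.

143413 frames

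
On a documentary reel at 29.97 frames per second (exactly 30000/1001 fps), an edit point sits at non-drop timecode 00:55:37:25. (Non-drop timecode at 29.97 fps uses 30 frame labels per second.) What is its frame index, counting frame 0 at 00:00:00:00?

Total seconds to the label: (0 × 3600 + 55 × 60 + 37) = 3337.
Frame index = 3337 × 30 + 25 = 100135.

frame 100135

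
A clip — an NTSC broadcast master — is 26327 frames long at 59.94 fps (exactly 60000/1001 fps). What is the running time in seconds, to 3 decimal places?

439.222 seconds

Running time = 26327 × 1001/60000 = 26353327/60000 s ≈ 439.222 s.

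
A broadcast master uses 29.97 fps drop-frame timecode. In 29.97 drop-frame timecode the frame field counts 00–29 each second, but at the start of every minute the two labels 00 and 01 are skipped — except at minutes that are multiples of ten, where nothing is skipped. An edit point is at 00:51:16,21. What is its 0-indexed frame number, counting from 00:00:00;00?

92209

Complete 10-minute blocks: 5, each 17982 frames → 89910.
Remaining 1 whole minute in the current block: 1800 + 0 × 1798 = 1800 frames.
Within the current minute: 16 × 30 + 21 − 2 = 499 (labels ;00/;01 skipped at this minute). Total = 89910 + 1800 + 499 = 92209.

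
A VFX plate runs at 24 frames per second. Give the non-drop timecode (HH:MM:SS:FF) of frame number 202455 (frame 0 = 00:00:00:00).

202455 ÷ 24 = 8435 full seconds, remainder 15 frames.
8435 s = 2 h 20 min 35 s.
Timecode: 02:20:35:15.

02:20:35:15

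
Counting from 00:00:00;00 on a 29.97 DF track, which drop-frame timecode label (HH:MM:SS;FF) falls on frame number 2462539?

22:49:26;25

Each 10-minute DF block holds 10 × 60 × 30 − 9 × 2 = 17982 frames. 2462539 ÷ 17982 → 136 full blocks, remainder 16987.
Within the partial block the first minute is 1800 frames and each further minute 1798, so 9 further minute boundaries passed. Total skipped labels = 18 × 136 + 2 × 9 = 2466.
Non-drop label index = 2462539 + 2466 = 2465005; at 30 labels/s that is 22:49:26:25, i.e. DF 22:49:26;25.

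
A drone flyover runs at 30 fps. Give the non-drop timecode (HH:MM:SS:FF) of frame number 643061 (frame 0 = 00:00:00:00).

05:57:15:11

643061 ÷ 30 = 21435 full seconds, remainder 11 frames.
21435 s = 5 h 57 min 15 s.
Timecode: 05:57:15:11.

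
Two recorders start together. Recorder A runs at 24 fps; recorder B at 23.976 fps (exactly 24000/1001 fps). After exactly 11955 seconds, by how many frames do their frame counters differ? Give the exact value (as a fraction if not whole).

A emits 24 × 11955 = 286920 frames; B emits 24000/1001 × 11955 = 286920000/1001.
Difference = 286920/1001 frames (≈ 286.6334); B is behind A.

286920/1001 frames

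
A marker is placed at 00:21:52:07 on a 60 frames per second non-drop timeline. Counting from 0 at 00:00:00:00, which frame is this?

78727

Total seconds to the label: (0 × 3600 + 21 × 60 + 52) = 1312.
Frame index = 1312 × 60 + 7 = 78727.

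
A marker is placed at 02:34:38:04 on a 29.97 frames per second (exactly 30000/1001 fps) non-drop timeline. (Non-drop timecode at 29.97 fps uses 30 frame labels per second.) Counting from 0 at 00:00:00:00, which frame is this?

frame 278344

Total seconds to the label: (2 × 3600 + 34 × 60 + 38) = 9278.
Frame index = 9278 × 30 + 4 = 278344.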